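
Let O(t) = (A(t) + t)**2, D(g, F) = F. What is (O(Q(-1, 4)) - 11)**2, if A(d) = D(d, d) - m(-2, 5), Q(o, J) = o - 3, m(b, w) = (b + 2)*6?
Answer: 2809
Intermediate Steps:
m(b, w) = 12 + 6*b (m(b, w) = (2 + b)*6 = 12 + 6*b)
Q(o, J) = -3 + o
A(d) = d (A(d) = d - (12 + 6*(-2)) = d - (12 - 12) = d - 1*0 = d + 0 = d)
O(t) = 4*t**2 (O(t) = (t + t)**2 = (2*t)**2 = 4*t**2)
(O(Q(-1, 4)) - 11)**2 = (4*(-3 - 1)**2 - 11)**2 = (4*(-4)**2 - 11)**2 = (4*16 - 11)**2 = (64 - 11)**2 = 53**2 = 2809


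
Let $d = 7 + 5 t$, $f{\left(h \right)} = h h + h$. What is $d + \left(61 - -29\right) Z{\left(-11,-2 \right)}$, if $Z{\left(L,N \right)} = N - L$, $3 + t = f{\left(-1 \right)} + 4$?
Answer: $822$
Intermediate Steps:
$f{\left(h \right)} = h + h^{2}$ ($f{\left(h \right)} = h^{2} + h = h + h^{2}$)
$t = 1$ ($t = -3 + \left(- (1 - 1) + 4\right) = -3 + \left(\left(-1\right) 0 + 4\right) = -3 + \left(0 + 4\right) = -3 + 4 = 1$)
$d = 12$ ($d = 7 + 5 \cdot 1 = 7 + 5 = 12$)
$d + \left(61 - -29\right) Z{\left(-11,-2 \right)} = 12 + \left(61 - -29\right) \left(-2 - -11\right) = 12 + \left(61 + 29\right) \left(-2 + 11\right) = 12 + 90 \cdot 9 = 12 + 810 = 822$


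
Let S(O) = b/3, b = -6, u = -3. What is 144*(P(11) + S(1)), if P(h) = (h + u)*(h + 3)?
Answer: 15840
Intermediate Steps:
S(O) = -2 (S(O) = -6/3 = -6*⅓ = -2)
P(h) = (-3 + h)*(3 + h) (P(h) = (h - 3)*(h + 3) = (-3 + h)*(3 + h))
144*(P(11) + S(1)) = 144*((-9 + 11²) - 2) = 144*((-9 + 121) - 2) = 144*(112 - 2) = 144*110 = 15840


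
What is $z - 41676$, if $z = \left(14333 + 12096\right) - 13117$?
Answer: $-28364$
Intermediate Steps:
$z = 13312$ ($z = 26429 - 13117 = 13312$)
$z - 41676 = 13312 - 41676 = -28364$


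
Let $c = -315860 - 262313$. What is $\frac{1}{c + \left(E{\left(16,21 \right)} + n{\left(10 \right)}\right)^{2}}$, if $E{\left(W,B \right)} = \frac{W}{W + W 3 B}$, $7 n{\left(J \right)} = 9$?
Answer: $- \frac{200704}{116041293903} \approx -1.7296 \cdot 10^{-6}$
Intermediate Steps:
$n{\left(J \right)} = \frac{9}{7}$ ($n{\left(J \right)} = \frac{1}{7} \cdot 9 = \frac{9}{7}$)
$c = -578173$ ($c = -315860 - 262313 = -578173$)
$E{\left(W,B \right)} = \frac{W}{W + 3 B W}$ ($E{\left(W,B \right)} = \frac{W}{W + 3 W B} = \frac{W}{W + 3 B W}$)
$\frac{1}{c + \left(E{\left(16,21 \right)} + n{\left(10 \right)}\right)^{2}} = \frac{1}{-578173 + \left(\frac{1}{1 + 3 \cdot 21} + \frac{9}{7}\right)^{2}} = \frac{1}{-578173 + \left(\frac{1}{1 + 63} + \frac{9}{7}\right)^{2}} = \frac{1}{-578173 + \left(\frac{1}{64} + \frac{9}{7}\right)^{2}} = \frac{1}{-578173 + \left(\frac{583}{448}\right)^{2}} = \frac{1}{-578173 + \frac{339889}{200704}} = \frac{1}{- \frac{116041293903}{200704}} = - \frac{200704}{116041293903}$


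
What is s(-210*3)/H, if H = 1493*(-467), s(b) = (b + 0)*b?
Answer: -396900/697231 ≈ -0.56925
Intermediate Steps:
s(b) = b**2 (s(b) = b*b = b**2)
H = -697231
s(-210*3)/H = (-210*3)**2/(-697231) = (-630)**2*(-1/697231) = 396900*(-1/697231) = -396900/697231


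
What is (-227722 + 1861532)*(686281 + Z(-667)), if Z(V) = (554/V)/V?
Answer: 498833020320153030/444889 ≈ 1.1213e+12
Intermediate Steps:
Z(V) = 554/V²
(-227722 + 1861532)*(686281 + Z(-667)) = (-227722 + 1861532)*(686281 + 554/(-667)²) = 1633810*(686281 + 554*(1/444889)) = 1633810*(686281 + 554/444889) = 1633810*(305318868363/444889) = 498833020320153030/444889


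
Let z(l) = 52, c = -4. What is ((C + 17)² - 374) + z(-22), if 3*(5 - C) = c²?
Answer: -398/9 ≈ -44.222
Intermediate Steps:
C = -⅓ (C = 5 - ⅓*(-4)² = 5 - ⅓*16 = 5 - 16/3 = -⅓ ≈ -0.33333)
((C + 17)² - 374) + z(-22) = ((-⅓ + 17)² - 374) + 52 = ((50/3)² - 374) + 52 = (2500/9 - 374) + 52 = -866/9 + 52 = -398/9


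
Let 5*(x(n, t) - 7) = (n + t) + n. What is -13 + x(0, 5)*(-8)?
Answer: -77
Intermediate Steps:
x(n, t) = 7 + t/5 + 2*n/5 (x(n, t) = 7 + ((n + t) + n)/5 = 7 + (t + 2*n)/5 = 7 + (t/5 + 2*n/5) = 7 + t/5 + 2*n/5)
-13 + x(0, 5)*(-8) = -13 + (7 + (1/5)*5 + (2/5)*0)*(-8) = -13 + (7 + 1 + 0)*(-8) = -13 + 8*(-8) = -13 - 64 = -77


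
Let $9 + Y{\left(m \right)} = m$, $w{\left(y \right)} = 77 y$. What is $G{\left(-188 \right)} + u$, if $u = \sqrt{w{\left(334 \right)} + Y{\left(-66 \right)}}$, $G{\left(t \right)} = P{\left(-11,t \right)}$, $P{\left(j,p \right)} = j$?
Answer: $-11 + \sqrt{25643} \approx 149.13$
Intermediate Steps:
$Y{\left(m \right)} = -9 + m$
$G{\left(t \right)} = -11$
$u = \sqrt{25643}$ ($u = \sqrt{77 \cdot 334 - 75} = \sqrt{25718 - 75} = \sqrt{25643} \approx 160.13$)
$G{\left(-188 \right)} + u = -11 + \sqrt{25643}$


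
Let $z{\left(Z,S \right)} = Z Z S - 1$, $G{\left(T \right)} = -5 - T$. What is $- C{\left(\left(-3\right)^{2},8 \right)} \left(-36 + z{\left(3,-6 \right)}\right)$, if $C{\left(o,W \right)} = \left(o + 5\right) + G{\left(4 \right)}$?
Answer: $455$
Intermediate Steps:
$z{\left(Z,S \right)} = -1 + S Z^{2}$ ($z{\left(Z,S \right)} = Z^{2} S - 1 = S Z^{2} - 1 = -1 + S Z^{2}$)
$C{\left(o,W \right)} = -4 + o$ ($C{\left(o,W \right)} = \left(o + 5\right) - 9 = \left(5 + o\right) - 9 = -4 + o$)
$- C{\left(\left(-3\right)^{2},8 \right)} \left(-36 + z{\left(3,-6 \right)}\right) = - \left(-4 + \left(-3\right)^{2}\right) \left(-36 - \left(1 + 6 \cdot 3^{2}\right)\right) = - \left(-4 + 9\right) \left(-36 - 55\right) = - 5 \left(-36 - 55\right) = - 5 \left(-91\right) = \left(-1\right) \left(-455\right) = 455$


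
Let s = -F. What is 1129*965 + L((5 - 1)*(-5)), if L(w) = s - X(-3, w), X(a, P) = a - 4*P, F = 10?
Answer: 1089398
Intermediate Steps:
s = -10 (s = -1*10 = -10)
L(w) = -7 + 4*w (L(w) = -10 - (-3 - 4*w) = -10 + (3 + 4*w) = -7 + 4*w)
1129*965 + L((5 - 1)*(-5)) = 1129*965 + (-7 + 4*((5 - 1)*(-5))) = 1089485 + (-7 + 4*(4*(-5))) = 1089485 + (-7 + 4*(-20)) = 1089485 + (-7 - 80) = 1089485 - 87 = 1089398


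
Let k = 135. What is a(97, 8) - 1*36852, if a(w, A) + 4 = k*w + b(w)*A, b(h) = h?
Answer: -22985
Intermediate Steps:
a(w, A) = -4 + 135*w + A*w (a(w, A) = -4 + (135*w + w*A) = -4 + (135*w + A*w) = -4 + 135*w + A*w)
a(97, 8) - 1*36852 = (-4 + 135*97 + 8*97) - 1*36852 = (-4 + 13095 + 776) - 36852 = 13867 - 36852 = -22985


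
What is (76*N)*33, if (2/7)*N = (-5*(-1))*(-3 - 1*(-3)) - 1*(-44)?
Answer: 386232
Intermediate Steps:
N = 154 (N = 7*((-5*(-1))*(-3 - 1*(-3)) - 1*(-44))/2 = 7*(5*(-3 + 3) + 44)/2 = 7*(5*0 + 44)/2 = 7*(0 + 44)/2 = (7/2)*44 = 154)
(76*N)*33 = (76*154)*33 = 11704*33 = 386232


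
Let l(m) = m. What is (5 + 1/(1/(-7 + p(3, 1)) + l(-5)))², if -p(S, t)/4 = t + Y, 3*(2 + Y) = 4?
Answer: 378225/16384 ≈ 23.085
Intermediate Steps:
Y = -⅔ (Y = -2 + (⅓)*4 = -2 + 4/3 = -⅔ ≈ -0.66667)
p(S, t) = 8/3 - 4*t (p(S, t) = -4*(t - ⅔) = -4*(-⅔ + t) = 8/3 - 4*t)
(5 + 1/(1/(-7 + p(3, 1)) + l(-5)))² = (5 + 1/(1/(-7 + (8/3 - 4*1)) - 5))² = (5 + 1/(1/(-7 + (8/3 - 4)) - 5))² = (5 + 1/(1/(-7 - 4/3) - 5))² = (5 + 1/(1/(-25/3) - 5))² = (5 + 1/(-3/25 - 5))² = (5 + 1/(-128/25))² = (5 - 25/128)² = (615/128)² = 378225/16384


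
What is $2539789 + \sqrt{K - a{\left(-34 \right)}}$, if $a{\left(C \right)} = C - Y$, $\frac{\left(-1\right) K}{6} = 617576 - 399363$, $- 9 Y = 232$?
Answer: $2539789 + \frac{2 i \sqrt{2945857}}{3} \approx 2.5398 \cdot 10^{6} + 1144.2 i$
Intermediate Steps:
$Y = - \frac{232}{9}$ ($Y = \left(- \frac{1}{9}\right) 232 = - \frac{232}{9} \approx -25.778$)
$K = -1309278$ ($K = - 6 \left(617576 - 399363\right) = \left(-6\right) 218213 = -1309278$)
$a{\left(C \right)} = \frac{232}{9} + C$ ($a{\left(C \right)} = C - - \frac{232}{9} = C + \frac{232}{9} = \frac{232}{9} + C$)
$2539789 + \sqrt{K - a{\left(-34 \right)}} = 2539789 + \sqrt{-1309278 - \left(\frac{232}{9} - 34\right)} = 2539789 + \sqrt{-1309278 - - \frac{74}{9}} = 2539789 + \sqrt{-1309278 + \frac{74}{9}} = 2539789 + \sqrt{- \frac{11783428}{9}} = 2539789 + \frac{2 i \sqrt{2945857}}{3}$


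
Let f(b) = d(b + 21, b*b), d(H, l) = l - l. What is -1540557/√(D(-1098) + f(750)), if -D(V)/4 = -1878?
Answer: -513519*√1878/1252 ≈ -17775.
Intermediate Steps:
D(V) = 7512 (D(V) = -4*(-1878) = 7512)
d(H, l) = 0
f(b) = 0
-1540557/√(D(-1098) + f(750)) = -1540557/√(7512 + 0) = -1540557*√1878/3756 = -513519*√1878/1252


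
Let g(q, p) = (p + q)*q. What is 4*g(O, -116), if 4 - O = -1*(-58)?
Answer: 36720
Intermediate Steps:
O = -54 (O = 4 - (-1)*(-58) = 4 - 1*58 = 4 - 58 = -54)
g(q, p) = q*(p + q)
4*g(O, -116) = 4*(-54*(-116 - 54)) = 4*(-54*(-170)) = 4*9180 = 36720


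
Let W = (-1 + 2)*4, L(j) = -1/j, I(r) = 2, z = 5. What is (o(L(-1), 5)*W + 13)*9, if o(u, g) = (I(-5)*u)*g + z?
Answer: 657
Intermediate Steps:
o(u, g) = 5 + 2*g*u (o(u, g) = (2*u)*g + 5 = 2*g*u + 5 = 5 + 2*g*u)
W = 4 (W = 1*4 = 4)
(o(L(-1), 5)*W + 13)*9 = ((5 + 2*5*(-1/(-1)))*4 + 13)*9 = ((5 + 2*5*(-1*(-1)))*4 + 13)*9 = ((5 + 2*5*1)*4 + 13)*9 = ((5 + 10)*4 + 13)*9 = (15*4 + 13)*9 = (60 + 13)*9 = 73*9 = 657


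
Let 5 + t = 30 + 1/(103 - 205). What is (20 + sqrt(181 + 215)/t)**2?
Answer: 2603080384/6497401 + 24480*sqrt(11)/2549 ≈ 432.49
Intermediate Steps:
t = 2549/102 (t = -5 + (30 + 1/(103 - 205)) = -5 + (30 + 1/(-102)) = -5 + (30 - 1/102) = -5 + 3059/102 = 2549/102 ≈ 24.990)
(20 + sqrt(181 + 215)/t)**2 = (20 + sqrt(181 + 215)/(2549/102))**2 = (20 + sqrt(396)*(102/2549))**2 = (20 + (6*sqrt(11))*(102/2549))**2 = (20 + 612*sqrt(11)/2549)**2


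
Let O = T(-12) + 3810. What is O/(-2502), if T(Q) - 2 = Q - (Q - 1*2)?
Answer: -1907/1251 ≈ -1.5244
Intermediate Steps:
T(Q) = 4 (T(Q) = 2 + (Q - (Q - 1*2)) = 2 + (Q - (Q - 2)) = 2 + (Q - (-2 + Q)) = 2 + (Q + (2 - Q)) = 2 + 2 = 4)
O = 3814 (O = 4 + 3810 = 3814)
O/(-2502) = 3814/(-2502) = 3814*(-1/2502) = -1907/1251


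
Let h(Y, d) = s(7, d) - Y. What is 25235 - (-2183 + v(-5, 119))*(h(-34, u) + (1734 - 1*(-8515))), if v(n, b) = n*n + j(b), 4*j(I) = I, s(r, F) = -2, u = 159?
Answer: 87623093/4 ≈ 2.1906e+7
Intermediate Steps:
j(I) = I/4
v(n, b) = n² + b/4 (v(n, b) = n*n + b/4 = n² + b/4)
h(Y, d) = -2 - Y
25235 - (-2183 + v(-5, 119))*(h(-34, u) + (1734 - 1*(-8515))) = 25235 - (-2183 + ((-5)² + (¼)*119))*((-2 - 1*(-34)) + (1734 - 1*(-8515))) = 25235 - (-2183 + (25 + 119/4))*((-2 + 34) + (1734 + 8515)) = 25235 - (-2183 + 219/4)*(32 + 10249) = 25235 - (-8513)*10281/4 = 25235 - 1*(-87522153/4) = 25235 + 87522153/4 = 87623093/4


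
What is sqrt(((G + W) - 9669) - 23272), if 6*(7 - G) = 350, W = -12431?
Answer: I*sqrt(408810)/3 ≈ 213.13*I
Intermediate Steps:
G = -154/3 (G = 7 - 1/6*350 = 7 - 175/3 = -154/3 ≈ -51.333)
sqrt(((G + W) - 9669) - 23272) = sqrt(((-154/3 - 12431) - 9669) - 23272) = sqrt((-37447/3 - 9669) - 23272) = sqrt(-66454/3 - 23272) = sqrt(-136270/3) = I*sqrt(408810)/3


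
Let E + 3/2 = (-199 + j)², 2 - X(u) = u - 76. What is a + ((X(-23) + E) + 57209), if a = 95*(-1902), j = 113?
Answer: -231971/2 ≈ -1.1599e+5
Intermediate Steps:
X(u) = 78 - u (X(u) = 2 - (u - 76) = 2 - (-76 + u) = 2 + (76 - u) = 78 - u)
E = 14789/2 (E = -3/2 + (-199 + 113)² = -3/2 + (-86)² = -3/2 + 7396 = 14789/2 ≈ 7394.5)
a = -180690
a + ((X(-23) + E) + 57209) = -180690 + (((78 - 1*(-23)) + 14789/2) + 57209) = -180690 + (((78 + 23) + 14789/2) + 57209) = -180690 + ((101 + 14789/2) + 57209) = -180690 + (14991/2 + 57209) = -180690 + 129409/2 = -231971/2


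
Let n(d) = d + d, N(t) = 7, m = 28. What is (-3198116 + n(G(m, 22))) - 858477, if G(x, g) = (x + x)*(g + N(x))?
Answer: -4053345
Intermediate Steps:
G(x, g) = 2*x*(7 + g) (G(x, g) = (x + x)*(g + 7) = (2*x)*(7 + g) = 2*x*(7 + g))
n(d) = 2*d
(-3198116 + n(G(m, 22))) - 858477 = (-3198116 + 2*(2*28*(7 + 22))) - 858477 = (-3198116 + 2*(2*28*29)) - 858477 = (-3198116 + 2*1624) - 858477 = (-3198116 + 3248) - 858477 = -3194868 - 858477 = -4053345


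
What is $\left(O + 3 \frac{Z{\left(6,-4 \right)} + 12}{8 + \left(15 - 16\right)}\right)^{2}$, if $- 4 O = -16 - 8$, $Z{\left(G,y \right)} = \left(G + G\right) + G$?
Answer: $\frac{17424}{49} \approx 355.59$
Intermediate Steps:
$Z{\left(G,y \right)} = 3 G$ ($Z{\left(G,y \right)} = 2 G + G = 3 G$)
$O = 6$ ($O = - \frac{-16 - 8}{4} = \left(- \frac{1}{4}\right) \left(-24\right) = 6$)
$\left(O + 3 \frac{Z{\left(6,-4 \right)} + 12}{8 + \left(15 - 16\right)}\right)^{2} = \left(6 + 3 \frac{3 \cdot 6 + 12}{8 + \left(15 - 16\right)}\right)^{2} = \left(6 + 3 \frac{18 + 12}{8 + \left(15 - 16\right)}\right)^{2} = \left(6 + 3 \frac{30}{8 - 1}\right)^{2} = \left(6 + 3 \cdot \frac{30}{7}\right)^{2} = \left(6 + \frac{90}{7}\right)^{2} = \left(\frac{132}{7}\right)^{2} = \frac{17424}{49}$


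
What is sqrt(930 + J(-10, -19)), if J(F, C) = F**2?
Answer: sqrt(1030) ≈ 32.094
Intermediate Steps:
sqrt(930 + J(-10, -19)) = sqrt(930 + (-10)**2) = sqrt(930 + 100) = sqrt(1030)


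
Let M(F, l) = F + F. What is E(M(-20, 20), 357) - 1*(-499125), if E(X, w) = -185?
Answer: 498940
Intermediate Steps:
M(F, l) = 2*F
E(M(-20, 20), 357) - 1*(-499125) = -185 - 1*(-499125) = -185 + 499125 = 498940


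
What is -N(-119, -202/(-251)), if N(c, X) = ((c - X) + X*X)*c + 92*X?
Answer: -897999607/63001 ≈ -14254.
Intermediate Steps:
N(c, X) = 92*X + c*(c + X² - X) (N(c, X) = ((c - X) + X²)*c + 92*X = (c + X² - X)*c + 92*X = c*(c + X² - X) + 92*X = 92*X + c*(c + X² - X))
-N(-119, -202/(-251)) = -((-119)² + 92*(-202/(-251)) - 119*(-202/(-251))² - 1*(-202/(-251))*(-119)) = -(14161 + 92*(-202*(-1/251)) - 119*(-202*(-1/251))² - 1*(-202*(-1/251))*(-119)) = -(14161 + 92*(202/251) - 119*(202/251)² - 1*202/251*(-119)) = -(14161 + 18584/251 - 119*40804/63001 + 24038/251) = -(14161 + 18584/251 - 4855676/63001 + 24038/251) = -1*897999607/63001 = -897999607/63001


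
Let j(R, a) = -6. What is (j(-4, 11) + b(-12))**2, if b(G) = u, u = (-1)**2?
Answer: 25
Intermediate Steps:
u = 1
b(G) = 1
(j(-4, 11) + b(-12))**2 = (-6 + 1)**2 = (-5)**2 = 25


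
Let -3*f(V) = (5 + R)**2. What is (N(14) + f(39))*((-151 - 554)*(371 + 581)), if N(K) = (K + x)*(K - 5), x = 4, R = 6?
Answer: -81657800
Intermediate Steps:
f(V) = -121/3 (f(V) = -(5 + 6)**2/3 = -1/3*11**2 = -1/3*121 = -121/3)
N(K) = (-5 + K)*(4 + K) (N(K) = (K + 4)*(K - 5) = (4 + K)*(-5 + K) = (-5 + K)*(4 + K))
(N(14) + f(39))*((-151 - 554)*(371 + 581)) = ((-20 + 14**2 - 1*14) - 121/3)*((-151 - 554)*(371 + 581)) = ((-20 + 196 - 14) - 121/3)*(-705*952) = (162 - 121/3)*(-671160) = (365/3)*(-671160) = -81657800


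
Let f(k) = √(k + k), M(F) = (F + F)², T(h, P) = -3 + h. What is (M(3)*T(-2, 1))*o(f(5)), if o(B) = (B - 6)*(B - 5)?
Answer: -7200 + 1980*√10 ≈ -938.69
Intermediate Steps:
M(F) = 4*F² (M(F) = (2*F)² = 4*F²)
f(k) = √2*√k (f(k) = √(2*k) = √2*√k)
o(B) = (-6 + B)*(-5 + B)
(M(3)*T(-2, 1))*o(f(5)) = ((4*3²)*(-3 - 2))*(30 + (√2*√5)² - 11*√2*√5) = ((4*9)*(-5))*(30 + (√10)² - 11*√10) = (36*(-5))*(30 + 10 - 11*√10) = -180*(40 - 11*√10) = -7200 + 1980*√10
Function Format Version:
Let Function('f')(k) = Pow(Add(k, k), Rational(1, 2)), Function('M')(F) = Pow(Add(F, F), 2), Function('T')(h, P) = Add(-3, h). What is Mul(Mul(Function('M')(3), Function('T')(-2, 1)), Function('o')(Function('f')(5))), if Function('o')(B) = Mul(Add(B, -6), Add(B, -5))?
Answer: Add(-7200, Mul(1980, Pow(10, Rational(1, 2)))) ≈ -938.69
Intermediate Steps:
Function('M')(F) = Mul(4, Pow(F, 2)) (Function('M')(F) = Pow(Mul(2, F), 2) = Mul(4, Pow(F, 2)))
Function('f')(k) = Mul(Pow(2, Rational(1, 2)), Pow(k, Rational(1, 2))) (Function('f')(k) = Pow(Mul(2, k), Rational(1, 2)) = Mul(Pow(2, Rational(1, 2)), Pow(k, Rational(1, 2))))
Function('o')(B) = Mul(Add(-6, B), Add(-5, B))
Mul(Mul(Function('M')(3), Function('T')(-2, 1)), Function('o')(Function('f')(5))) = Mul(Mul(Mul(4, Pow(3, 2)), Add(-3, -2)), Add(30, Pow(Mul(Pow(2, Rational(1, 2)), Pow(5, Rational(1, 2))), 2), Mul(-11, Mul(Pow(2, Rational(1, 2)), Pow(5, Rational(1, 2)))))) = Mul(Mul(Mul(4, 9), -5), Add(30, Pow(Pow(10, Rational(1, 2)), 2), Mul(-11, Pow(10, Rational(1, 2))))) = Mul(Mul(36, -5), Add(30, 10, Mul(-11, Pow(10, Rational(1, 2))))) = Mul(-180, Add(40, Mul(-11, Pow(10, Rational(1, 2))))) = Add(-7200, Mul(1980, Pow(10, Rational(1, 2))))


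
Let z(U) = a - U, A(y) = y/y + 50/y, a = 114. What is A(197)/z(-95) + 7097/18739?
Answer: 15622806/40607413 ≈ 0.38473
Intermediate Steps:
A(y) = 1 + 50/y
z(U) = 114 - U
A(197)/z(-95) + 7097/18739 = ((50 + 197)/197)/(114 - 1*(-95)) + 7097/18739 = ((1/197)*247)/(114 + 95) + 7097*(1/18739) = (247/197)/209 + 7097/18739 = (247/197)*(1/209) + 7097/18739 = 13/2167 + 7097/18739 = 15622806/40607413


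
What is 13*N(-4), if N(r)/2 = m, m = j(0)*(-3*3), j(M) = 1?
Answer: -234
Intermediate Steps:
m = -9 (m = 1*(-3*3) = 1*(-9) = -9)
N(r) = -18 (N(r) = 2*(-9) = -18)
13*N(-4) = 13*(-18) = -234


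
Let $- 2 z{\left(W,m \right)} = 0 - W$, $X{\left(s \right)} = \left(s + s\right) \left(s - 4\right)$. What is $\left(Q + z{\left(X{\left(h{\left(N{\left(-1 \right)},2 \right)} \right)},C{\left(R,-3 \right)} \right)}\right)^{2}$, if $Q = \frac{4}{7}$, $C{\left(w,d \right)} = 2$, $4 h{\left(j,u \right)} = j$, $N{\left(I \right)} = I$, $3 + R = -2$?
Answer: $\frac{33489}{12544} \approx 2.6697$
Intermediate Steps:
$R = -5$ ($R = -3 - 2 = -5$)
$h{\left(j,u \right)} = \frac{j}{4}$
$Q = \frac{4}{7}$ ($Q = 4 \cdot \frac{1}{7} = \frac{4}{7} \approx 0.57143$)
$X{\left(s \right)} = 2 s \left(-4 + s\right)$
$z{\left(W,m \right)} = \frac{W}{2}$ ($z{\left(W,m \right)} = - \frac{0 - W}{2} = - \frac{\left(-1\right) W}{2} = \frac{W}{2}$)
$\left(Q + z{\left(X{\left(h{\left(N{\left(-1 \right)},2 \right)} \right)},C{\left(R,-3 \right)} \right)}\right)^{2} = \left(\frac{4}{7} + \frac{2 \cdot \frac{1}{4} \left(-1\right) \left(-4 + \frac{1}{4} \left(-1\right)\right)}{2}\right)^{2} = \left(\frac{4}{7} + \frac{2 \left(- \frac{1}{4}\right) \left(-4 - \frac{1}{4}\right)}{2}\right)^{2} = \left(\frac{4}{7} + \frac{2 \left(- \frac{1}{4}\right) \left(- \frac{17}{4}\right)}{2}\right)^{2} = \left(\frac{4}{7} + \frac{1}{2} \cdot \frac{17}{8}\right)^{2} = \left(\frac{4}{7} + \frac{17}{16}\right)^{2} = \left(\frac{183}{112}\right)^{2} = \frac{33489}{12544}$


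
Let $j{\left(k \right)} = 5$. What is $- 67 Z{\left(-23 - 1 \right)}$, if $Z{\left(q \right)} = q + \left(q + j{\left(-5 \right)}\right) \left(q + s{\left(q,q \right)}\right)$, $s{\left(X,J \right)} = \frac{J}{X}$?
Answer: $-27671$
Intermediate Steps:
$Z{\left(q \right)} = q + \left(1 + q\right) \left(5 + q\right)$ ($Z{\left(q \right)} = q + \left(q + 5\right) \left(q + \frac{q}{q}\right) = q + \left(5 + q\right) \left(q + 1\right) = q + \left(5 + q\right) \left(1 + q\right) = q + \left(1 + q\right) \left(5 + q\right)$)
$- 67 Z{\left(-23 - 1 \right)} = - 67 \left(5 + \left(-23 - 1\right)^{2} + 7 \left(-23 - 1\right)\right) = - 67 \left(5 + \left(-24\right)^{2} + 7 \left(-24\right)\right) = - 67 \left(5 + 576 - 168\right) = \left(-67\right) 413 = -27671$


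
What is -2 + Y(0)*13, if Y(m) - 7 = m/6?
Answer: 89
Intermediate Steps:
Y(m) = 7 + m/6
-2 + Y(0)*13 = -2 + (7 + (1/6)*0)*13 = -2 + (7 + 0)*13 = -2 + 7*13 = -2 + 91 = 89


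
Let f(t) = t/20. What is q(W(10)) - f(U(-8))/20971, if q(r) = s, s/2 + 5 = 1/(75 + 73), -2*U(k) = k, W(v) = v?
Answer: -77487919/7759270 ≈ -9.9865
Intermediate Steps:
U(k) = -k/2
s = -739/74 (s = -10 + 2/(75 + 73) = -10 + 2/148 = -10 + 2*(1/148) = -10 + 1/74 = -739/74 ≈ -9.9865)
f(t) = t/20 (f(t) = t*(1/20) = t/20)
q(r) = -739/74
q(W(10)) - f(U(-8))/20971 = -739/74 - (-1/2*(-8))/20/20971 = -739/74 - (1/20)*4/20971 = -739/74 - 1/(5*20971) = -739/74 - 1*1/104855 = -739/74 - 1/104855 = -77487919/7759270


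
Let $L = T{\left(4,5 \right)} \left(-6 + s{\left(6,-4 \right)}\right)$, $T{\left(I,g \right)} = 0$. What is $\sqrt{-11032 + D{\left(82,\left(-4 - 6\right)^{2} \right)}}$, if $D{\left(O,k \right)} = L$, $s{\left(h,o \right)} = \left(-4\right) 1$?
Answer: $2 i \sqrt{2758} \approx 105.03 i$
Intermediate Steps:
$s{\left(h,o \right)} = -4$
$L = 0$ ($L = 0 \left(-6 - 4\right) = 0 \left(-10\right) = 0$)
$D{\left(O,k \right)} = 0$
$\sqrt{-11032 + D{\left(82,\left(-4 - 6\right)^{2} \right)}} = \sqrt{-11032 + 0} = \sqrt{-11032} = 2 i \sqrt{2758}$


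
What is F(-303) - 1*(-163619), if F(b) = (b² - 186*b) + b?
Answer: 311483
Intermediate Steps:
F(b) = b² - 185*b
F(-303) - 1*(-163619) = -303*(-185 - 303) - 1*(-163619) = -303*(-488) + 163619 = 147864 + 163619 = 311483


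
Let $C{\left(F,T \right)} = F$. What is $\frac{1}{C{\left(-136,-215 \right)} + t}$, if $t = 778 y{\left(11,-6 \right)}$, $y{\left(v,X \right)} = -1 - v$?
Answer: $- \frac{1}{9472} \approx -0.00010557$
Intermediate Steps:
$t = -9336$ ($t = 778 \left(-1 - 11\right) = 778 \left(-12\right) = -9336$)
$\frac{1}{C{\left(-136,-215 \right)} + t} = \frac{1}{-136 - 9336} = \frac{1}{-9472} = - \frac{1}{9472}$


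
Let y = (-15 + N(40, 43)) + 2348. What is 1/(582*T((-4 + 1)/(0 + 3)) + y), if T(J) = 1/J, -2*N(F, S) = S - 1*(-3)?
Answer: 1/1728 ≈ 0.00057870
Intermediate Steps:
N(F, S) = -3/2 - S/2 (N(F, S) = -(S - 1*(-3))/2 = -(S + 3)/2 = -(3 + S)/2 = -3/2 - S/2)
T(J) = 1/J
y = 2310 (y = (-15 + (-3/2 - 1/2*43)) + 2348 = (-15 + (-3/2 - 43/2)) + 2348 = (-15 - 23) + 2348 = -38 + 2348 = 2310)
1/(582*T((-4 + 1)/(0 + 3)) + y) = 1/(582/(((-4 + 1)/(0 + 3))) + 2310) = 1/(582/((-3/3)) + 2310) = 1/(582/((-3*1/3)) + 2310) = 1/(582/(-1) + 2310) = 1/(582*(-1) + 2310) = 1/(-582 + 2310) = 1/1728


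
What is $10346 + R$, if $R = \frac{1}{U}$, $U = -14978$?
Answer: $\frac{154962387}{14978} \approx 10346.0$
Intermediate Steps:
$R = - \frac{1}{14978}$ ($R = \frac{1}{-14978} = - \frac{1}{14978} \approx -6.6765 \cdot 10^{-5}$)
$10346 + R = 10346 - \frac{1}{14978} = \frac{154962387}{14978}$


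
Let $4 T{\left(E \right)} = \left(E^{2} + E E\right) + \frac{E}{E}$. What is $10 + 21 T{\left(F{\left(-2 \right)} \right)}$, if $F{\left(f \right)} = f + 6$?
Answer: $\frac{733}{4} \approx 183.25$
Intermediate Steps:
$F{\left(f \right)} = 6 + f$
$T{\left(E \right)} = \frac{1}{4} + \frac{E^{2}}{2}$ ($T{\left(E \right)} = \frac{\left(E^{2} + E E\right) + \frac{E}{E}}{4} = \frac{\left(E^{2} + E^{2}\right) + 1}{4} = \frac{2 E^{2} + 1}{4} = \frac{1 + 2 E^{2}}{4} = \frac{1}{4} + \frac{E^{2}}{2}$)
$10 + 21 T{\left(F{\left(-2 \right)} \right)} = 10 + 21 \left(\frac{1}{4} + \frac{\left(6 - 2\right)^{2}}{2}\right) = 10 + 21 \left(\frac{1}{4} + \frac{4^{2}}{2}\right) = 10 + 21 \left(\frac{1}{4} + \frac{1}{2} \cdot 16\right) = 10 + 21 \left(\frac{1}{4} + 8\right) = 10 + 21 \cdot \frac{33}{4} = 10 + \frac{693}{4} = \frac{733}{4}$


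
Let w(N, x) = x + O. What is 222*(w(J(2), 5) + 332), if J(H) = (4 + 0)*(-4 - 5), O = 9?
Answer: 76812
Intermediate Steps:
J(H) = -36 (J(H) = 4*(-9) = -36)
w(N, x) = 9 + x (w(N, x) = x + 9 = 9 + x)
222*(w(J(2), 5) + 332) = 222*((9 + 5) + 332) = 222*(14 + 332) = 222*346 = 76812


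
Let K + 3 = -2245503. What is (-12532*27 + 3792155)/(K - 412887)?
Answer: -3453791/2658393 ≈ -1.2992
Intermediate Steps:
K = -2245506 (K = -3 - 2245503 = -2245506)
(-12532*27 + 3792155)/(K - 412887) = (-12532*27 + 3792155)/(-2245506 - 412887) = (-338364 + 3792155)/(-2658393) = 3453791*(-1/2658393) = -3453791/2658393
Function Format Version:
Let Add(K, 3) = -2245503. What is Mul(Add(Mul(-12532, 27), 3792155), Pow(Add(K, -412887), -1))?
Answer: Rational(-3453791, 2658393) ≈ -1.2992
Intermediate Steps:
K = -2245506 (K = Add(-3, -2245503) = -2245506)
Mul(Add(Mul(-12532, 27), 3792155), Pow(Add(K, -412887), -1)) = Mul(Add(Mul(-12532, 27), 3792155), Pow(Add(-2245506, -412887), -1)) = Mul(Add(-338364, 3792155), Pow(-2658393, -1)) = Mul(3453791, Rational(-1, 2658393)) = Rational(-3453791, 2658393)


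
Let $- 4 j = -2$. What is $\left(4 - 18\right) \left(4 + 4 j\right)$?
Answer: $-84$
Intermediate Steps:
$j = \frac{1}{2}$ ($j = \left(- \frac{1}{4}\right) \left(-2\right) = \frac{1}{2} \approx 0.5$)
$\left(4 - 18\right) \left(4 + 4 j\right) = \left(4 - 18\right) \left(4 + 4 \cdot \frac{1}{2}\right) = - 14 \left(4 + 2\right) = \left(-14\right) 6 = -84$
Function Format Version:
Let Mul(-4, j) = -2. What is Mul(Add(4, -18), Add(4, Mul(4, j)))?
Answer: -84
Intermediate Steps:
j = Rational(1, 2) (j = Mul(Rational(-1, 4), -2) = Rational(1, 2) ≈ 0.50000)
Mul(Add(4, -18), Add(4, Mul(4, j))) = Mul(Add(4, -18), Add(4, Mul(4, Rational(1, 2)))) = Mul(-14, Add(4, 2)) = Mul(-14, 6) = -84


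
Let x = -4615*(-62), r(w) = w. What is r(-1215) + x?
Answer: 284915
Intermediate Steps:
x = 286130
r(-1215) + x = -1215 + 286130 = 284915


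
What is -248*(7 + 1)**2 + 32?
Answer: -15840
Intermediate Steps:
-248*(7 + 1)**2 + 32 = -248*8**2 + 32 = -248*64 + 32 = -15872 + 32 = -15840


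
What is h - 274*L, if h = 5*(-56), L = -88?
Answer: 23832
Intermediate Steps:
h = -280
h - 274*L = -280 - 274*(-88) = -280 + 24112 = 23832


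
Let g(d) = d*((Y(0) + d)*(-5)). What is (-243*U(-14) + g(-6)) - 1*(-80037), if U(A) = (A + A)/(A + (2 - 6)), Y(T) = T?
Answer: 79479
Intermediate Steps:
U(A) = 2*A/(-4 + A) (U(A) = (2*A)/(A - 4) = (2*A)/(-4 + A) = 2*A/(-4 + A))
g(d) = -5*d² (g(d) = d*((0 + d)*(-5)) = d*(d*(-5)) = d*(-5*d) = -5*d²)
(-243*U(-14) + g(-6)) - 1*(-80037) = (-486*(-14)/(-4 - 14) - 5*(-6)²) - 1*(-80037) = (-486*(-14)/(-18) - 5*36) + 80037 = (-486*(-14)*(-1)/18 - 180) + 80037 = (-243*14/9 - 180) + 80037 = (-378 - 180) + 80037 = -558 + 80037 = 79479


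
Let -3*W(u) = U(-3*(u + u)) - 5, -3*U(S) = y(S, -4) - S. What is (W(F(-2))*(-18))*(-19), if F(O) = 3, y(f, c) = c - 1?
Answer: 1064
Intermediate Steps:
y(f, c) = -1 + c
U(S) = 5/3 + S/3 (U(S) = -((-1 - 4) - S)/3 = -(-5 - S)/3 = 5/3 + S/3)
W(u) = 10/9 + 2*u/3 (W(u) = -((5/3 + (-3*(u + u))/3) - 5)/3 = -((5/3 + (-6*u)/3) - 5)/3 = -((5/3 - 2*u) - 5)/3 = -(-10/3 - 2*u)/3 = 10/9 + 2*u/3)
(W(F(-2))*(-18))*(-19) = ((10/9 + (⅔)*3)*(-18))*(-19) = ((10/9 + 2)*(-18))*(-19) = ((28/9)*(-18))*(-19) = -56*(-19) = 1064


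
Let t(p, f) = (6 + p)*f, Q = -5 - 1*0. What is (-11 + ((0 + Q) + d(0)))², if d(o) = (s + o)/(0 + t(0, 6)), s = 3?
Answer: 36481/144 ≈ 253.34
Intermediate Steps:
Q = -5 (Q = -5 + 0 = -5)
t(p, f) = f*(6 + p)
d(o) = 1/12 + o/36 (d(o) = (3 + o)/(0 + 6*(6 + 0)) = (3 + o)/(0 + 6*6) = (3 + o)/(0 + 36) = (3 + o)/36 = (3 + o)*(1/36) = 1/12 + o/36)
(-11 + ((0 + Q) + d(0)))² = (-11 + ((0 - 5) + (1/12 + (1/36)*0)))² = (-11 + (-5 + (1/12 + 0)))² = (-11 + (-5 + 1/12))² = (-11 - 59/12)² = (-191/12)² = 36481/144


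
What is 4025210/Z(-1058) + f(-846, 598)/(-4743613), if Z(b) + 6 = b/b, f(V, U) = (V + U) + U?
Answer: -545543956728/677659 ≈ -8.0504e+5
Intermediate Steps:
f(V, U) = V + 2*U (f(V, U) = (U + V) + U = V + 2*U)
Z(b) = -5 (Z(b) = -6 + b/b = -6 + 1 = -5)
4025210/Z(-1058) + f(-846, 598)/(-4743613) = 4025210/(-5) + (-846 + 2*598)/(-4743613) = 4025210*(-1/5) + (-846 + 1196)*(-1/4743613) = -805042 + 350*(-1/4743613) = -805042 - 50/677659 = -545543956728/677659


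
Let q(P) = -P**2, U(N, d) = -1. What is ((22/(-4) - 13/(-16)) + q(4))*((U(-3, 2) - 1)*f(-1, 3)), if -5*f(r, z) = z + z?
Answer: -993/20 ≈ -49.650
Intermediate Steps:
f(r, z) = -2*z/5 (f(r, z) = -(z + z)/5 = -2*z/5)
((22/(-4) - 13/(-16)) + q(4))*((U(-3, 2) - 1)*f(-1, 3)) = ((22/(-4) - 13/(-16)) - 1*4**2)*((-1 - 1)*(-2/5*3)) = ((22*(-1/4) - 13*(-1/16)) - 1*16)*(-2*(-6/5)) = ((-11/2 + 13/16) - 16)*(12/5) = (-75/16 - 16)*(12/5) = -331/16*12/5 = -993/20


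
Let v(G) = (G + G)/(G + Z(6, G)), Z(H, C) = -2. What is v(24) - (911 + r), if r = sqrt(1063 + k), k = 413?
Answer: -9997/11 - 6*sqrt(41) ≈ -947.24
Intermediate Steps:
r = 6*sqrt(41) (r = sqrt(1063 + 413) = sqrt(1476) = 6*sqrt(41) ≈ 38.419)
v(G) = 2*G/(-2 + G) (v(G) = (G + G)/(G - 2) = (2*G)/(-2 + G) = 2*G/(-2 + G))
v(24) - (911 + r) = 2*24/(-2 + 24) - (911 + 6*sqrt(41)) = 2*24/22 + (-911 - 6*sqrt(41)) = 2*24*(1/22) + (-911 - 6*sqrt(41)) = 24/11 + (-911 - 6*sqrt(41)) = -9997/11 - 6*sqrt(41)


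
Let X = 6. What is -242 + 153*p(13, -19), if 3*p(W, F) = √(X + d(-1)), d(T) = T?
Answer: -242 + 51*√5 ≈ -127.96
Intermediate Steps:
p(W, F) = √5/3 (p(W, F) = √(6 - 1)/3 = √5/3)
-242 + 153*p(13, -19) = -242 + 153*(√5/3) = -242 + 51*√5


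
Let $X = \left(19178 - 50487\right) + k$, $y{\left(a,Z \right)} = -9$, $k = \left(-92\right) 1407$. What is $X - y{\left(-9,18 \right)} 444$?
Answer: $-156757$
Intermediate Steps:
$k = -129444$
$X = -160753$ ($X = \left(19178 - 50487\right) - 129444 = -31309 - 129444 = -160753$)
$X - y{\left(-9,18 \right)} 444 = -160753 - \left(-9\right) 444 = -160753 - -3996 = -160753 + 3996 = -156757$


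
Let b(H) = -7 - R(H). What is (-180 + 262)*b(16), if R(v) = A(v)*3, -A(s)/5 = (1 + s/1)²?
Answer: 354896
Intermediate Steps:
A(s) = -5*(1 + s)² (A(s) = -5*(1 + s/1)² = -5*(1 + s*1)² = -5*(1 + s)²)
R(v) = -15*(1 + v)² (R(v) = -5*(1 + v)²*3 = -15*(1 + v)²)
b(H) = -7 + 15*(1 + H)² (b(H) = -7 - (-15)*(1 + H)² = -7 + 15*(1 + H)²)
(-180 + 262)*b(16) = (-180 + 262)*(-7 + 15*(1 + 16)²) = 82*(-7 + 15*17²) = 82*(-7 + 15*289) = 82*(-7 + 4335) = 82*4328 = 354896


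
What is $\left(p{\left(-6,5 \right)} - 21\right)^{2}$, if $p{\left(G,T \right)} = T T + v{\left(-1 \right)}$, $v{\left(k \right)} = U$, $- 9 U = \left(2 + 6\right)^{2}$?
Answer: $\frac{784}{81} \approx 9.679$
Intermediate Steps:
$U = - \frac{64}{9}$ ($U = - \frac{\left(2 + 6\right)^{2}}{9} = - \frac{8^{2}}{9} = \left(- \frac{1}{9}\right) 64 = - \frac{64}{9} \approx -7.1111$)
$v{\left(k \right)} = - \frac{64}{9}$
$p{\left(G,T \right)} = - \frac{64}{9} + T^{2}$ ($p{\left(G,T \right)} = T T - \frac{64}{9} = T^{2} - \frac{64}{9} = - \frac{64}{9} + T^{2}$)
$\left(p{\left(-6,5 \right)} - 21\right)^{2} = \left(\left(- \frac{64}{9} + 5^{2}\right) - 21\right)^{2} = \left(\left(- \frac{64}{9} + 25\right) - 21\right)^{2} = \left(\frac{161}{9} - 21\right)^{2} = \left(- \frac{28}{9}\right)^{2} = \frac{784}{81}$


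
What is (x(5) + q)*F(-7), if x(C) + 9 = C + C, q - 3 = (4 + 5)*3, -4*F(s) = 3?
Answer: -93/4 ≈ -23.250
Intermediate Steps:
F(s) = -3/4 (F(s) = -1/4*3 = -3/4)
q = 30 (q = 3 + (4 + 5)*3 = 3 + 9*3 = 3 + 27 = 30)
x(C) = -9 + 2*C (x(C) = -9 + (C + C) = -9 + 2*C)
(x(5) + q)*F(-7) = ((-9 + 2*5) + 30)*(-3/4) = ((-9 + 10) + 30)*(-3/4) = (1 + 30)*(-3/4) = 31*(-3/4) = -93/4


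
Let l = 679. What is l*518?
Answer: 351722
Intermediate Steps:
l*518 = 679*518 = 351722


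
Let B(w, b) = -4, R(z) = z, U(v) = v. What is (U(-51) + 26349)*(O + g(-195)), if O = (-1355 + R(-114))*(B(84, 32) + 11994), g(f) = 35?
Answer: -463193905950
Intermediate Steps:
O = -17613310 (O = (-1355 - 114)*(-4 + 11994) = -1469*11990 = -17613310)
(U(-51) + 26349)*(O + g(-195)) = (-51 + 26349)*(-17613310 + 35) = 26298*(-17613275) = -463193905950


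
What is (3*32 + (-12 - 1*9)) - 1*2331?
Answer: -2256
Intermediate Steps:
(3*32 + (-12 - 1*9)) - 1*2331 = (96 + (-12 - 9)) - 2331 = (96 - 21) - 2331 = 75 - 2331 = -2256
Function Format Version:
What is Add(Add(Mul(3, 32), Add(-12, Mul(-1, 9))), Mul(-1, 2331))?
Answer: -2256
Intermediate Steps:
Add(Add(Mul(3, 32), Add(-12, Mul(-1, 9))), Mul(-1, 2331)) = Add(Add(96, Add(-12, -9)), -2331) = Add(Add(96, -21), -2331) = Add(75, -2331) = -2256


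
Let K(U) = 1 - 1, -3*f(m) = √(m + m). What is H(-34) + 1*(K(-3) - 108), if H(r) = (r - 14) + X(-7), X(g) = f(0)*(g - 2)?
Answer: -156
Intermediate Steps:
f(m) = -√2*√m/3 (f(m) = -√(m + m)/3 = -√2*√m/3)
K(U) = 0
X(g) = 0 (X(g) = (-√2*√0/3)*(g - 2) = (-⅓*√2*0)*(-2 + g) = 0*(-2 + g) = 0)
H(r) = -14 + r (H(r) = (r - 14) + 0 = (-14 + r) + 0 = -14 + r)
H(-34) + 1*(K(-3) - 108) = (-14 - 34) + 1*(0 - 108) = -48 + 1*(-108) = -48 - 108 = -156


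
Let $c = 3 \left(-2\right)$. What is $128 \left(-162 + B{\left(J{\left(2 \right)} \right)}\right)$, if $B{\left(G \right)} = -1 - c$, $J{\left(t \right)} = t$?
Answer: $-20096$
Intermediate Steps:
$c = -6$
$B{\left(G \right)} = 5$ ($B{\left(G \right)} = -1 - -6 = -1 + 6 = 5$)
$128 \left(-162 + B{\left(J{\left(2 \right)} \right)}\right) = 128 \left(-162 + 5\right) = 128 \left(-157\right) = -20096$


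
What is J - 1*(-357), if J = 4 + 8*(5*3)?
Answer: 481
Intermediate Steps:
J = 124 (J = 4 + 8*15 = 4 + 120 = 124)
J - 1*(-357) = 124 - 1*(-357) = 124 + 357 = 481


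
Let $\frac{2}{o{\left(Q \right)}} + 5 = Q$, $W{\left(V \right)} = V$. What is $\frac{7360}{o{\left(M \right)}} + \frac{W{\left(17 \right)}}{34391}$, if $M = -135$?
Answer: $- \frac{1042249599}{2023} \approx -5.152 \cdot 10^{5}$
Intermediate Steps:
$o{\left(Q \right)} = \frac{2}{-5 + Q}$
$\frac{7360}{o{\left(M \right)}} + \frac{W{\left(17 \right)}}{34391} = \frac{7360}{2 \frac{1}{-5 - 135}} + \frac{17}{34391} = \frac{7360}{2 \frac{1}{-140}} + 17 \cdot \frac{1}{34391} = \frac{7360}{2 \left(- \frac{1}{140}\right)} + \frac{1}{2023} = \frac{7360}{- \frac{1}{70}} + \frac{1}{2023} = 7360 \left(-70\right) + \frac{1}{2023} = -515200 + \frac{1}{2023} = - \frac{1042249599}{2023}$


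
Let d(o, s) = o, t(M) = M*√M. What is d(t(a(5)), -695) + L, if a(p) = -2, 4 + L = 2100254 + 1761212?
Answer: 3861462 - 2*I*√2 ≈ 3.8615e+6 - 2.8284*I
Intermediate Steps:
L = 3861462 (L = -4 + (2100254 + 1761212) = -4 + 3861466 = 3861462)
t(M) = M^(3/2)
d(t(a(5)), -695) + L = (-2)^(3/2) + 3861462 = -2*I*√2 + 3861462 = 3861462 - 2*I*√2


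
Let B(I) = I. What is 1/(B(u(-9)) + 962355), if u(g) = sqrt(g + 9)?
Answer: 1/962355 ≈ 1.0391e-6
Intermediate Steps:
u(g) = sqrt(9 + g)
1/(B(u(-9)) + 962355) = 1/(sqrt(9 - 9) + 962355) = 1/(sqrt(0) + 962355) = 1/(0 + 962355) = 1/962355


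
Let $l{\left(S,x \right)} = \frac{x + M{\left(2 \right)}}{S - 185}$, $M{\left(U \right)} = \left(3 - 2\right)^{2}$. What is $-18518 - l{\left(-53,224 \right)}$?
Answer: $- \frac{4407059}{238} \approx -18517.0$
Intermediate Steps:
$M{\left(U \right)} = 1$ ($M{\left(U \right)} = 1^{2} = 1$)
$l{\left(S,x \right)} = \frac{1 + x}{-185 + S}$ ($l{\left(S,x \right)} = \frac{x + 1}{S - 185} = \frac{1 + x}{-185 + S}$)
$-18518 - l{\left(-53,224 \right)} = -18518 - \frac{1 + 224}{-185 - 53} = -18518 - \frac{1}{-238} \cdot 225 = -18518 - \left(- \frac{1}{238}\right) 225 = -18518 - - \frac{225}{238} = -18518 + \frac{225}{238} = - \frac{4407059}{238}$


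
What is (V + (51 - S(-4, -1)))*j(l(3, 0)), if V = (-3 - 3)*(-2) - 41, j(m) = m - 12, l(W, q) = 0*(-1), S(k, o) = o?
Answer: -276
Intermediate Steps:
l(W, q) = 0
j(m) = -12 + m
V = -29 (V = -6*(-2) - 41 = 12 - 41 = -29)
(V + (51 - S(-4, -1)))*j(l(3, 0)) = (-29 + (51 - 1*(-1)))*(-12 + 0) = (-29 + (51 + 1))*(-12) = (-29 + 52)*(-12) = 23*(-12) = -276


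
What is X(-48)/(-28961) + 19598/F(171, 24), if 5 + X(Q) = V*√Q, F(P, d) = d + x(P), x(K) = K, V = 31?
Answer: 567578653/5647395 - 124*I*√3/28961 ≈ 100.5 - 0.007416*I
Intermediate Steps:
F(P, d) = P + d (F(P, d) = d + P = P + d)
X(Q) = -5 + 31*√Q
X(-48)/(-28961) + 19598/F(171, 24) = (-5 + 31*√(-48))/(-28961) + 19598/(171 + 24) = (-5 + 31*(4*I*√3))*(-1/28961) + 19598/195 = (-5 + 124*I*√3)*(-1/28961) + 19598*(1/195) = (5/28961 - 124*I*√3/28961) + 19598/195 = 567578653/5647395 - 124*I*√3/28961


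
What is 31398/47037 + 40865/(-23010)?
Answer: -79979935/72154758 ≈ -1.1084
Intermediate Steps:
31398/47037 + 40865/(-23010) = 31398*(1/47037) + 40865*(-1/23010) = 10466/15679 - 8173/4602 = -79979935/72154758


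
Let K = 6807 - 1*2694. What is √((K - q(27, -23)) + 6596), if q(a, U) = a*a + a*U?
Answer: √10601 ≈ 102.96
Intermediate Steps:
K = 4113 (K = 6807 - 2694 = 4113)
q(a, U) = a² + U*a
√((K - q(27, -23)) + 6596) = √((4113 - 27*(-23 + 27)) + 6596) = √((4113 - 27*4) + 6596) = √((4113 - 1*108) + 6596) = √((4113 - 108) + 6596) = √(4005 + 6596) = √10601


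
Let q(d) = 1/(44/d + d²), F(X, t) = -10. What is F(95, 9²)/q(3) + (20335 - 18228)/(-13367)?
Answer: -9496891/40101 ≈ -236.82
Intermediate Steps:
q(d) = 1/(d² + 44/d)
F(95, 9²)/q(3) + (20335 - 18228)/(-13367) = -10/(3/(44 + 3³)) + (20335 - 18228)/(-13367) = -10/(3/(44 + 27)) + 2107*(-1/13367) = -10/(3/71) - 2107/13367 = -10/(3*(1/71)) - 2107/13367 = -10/3/71 - 2107/13367 = -10*71/3 - 2107/13367 = -710/3 - 2107/13367 = -9496891/40101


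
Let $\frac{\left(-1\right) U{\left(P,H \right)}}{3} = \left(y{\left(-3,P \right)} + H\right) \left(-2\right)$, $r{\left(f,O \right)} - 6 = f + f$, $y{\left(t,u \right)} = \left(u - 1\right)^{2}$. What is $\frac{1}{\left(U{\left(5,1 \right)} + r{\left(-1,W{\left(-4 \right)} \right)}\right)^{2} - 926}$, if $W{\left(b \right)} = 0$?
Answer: $\frac{1}{10310} \approx 9.6993 \cdot 10^{-5}$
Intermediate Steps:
$y{\left(t,u \right)} = \left(-1 + u\right)^{2}$
$r{\left(f,O \right)} = 6 + 2 f$ ($r{\left(f,O \right)} = 6 + \left(f + f\right) = 6 + 2 f$)
$U{\left(P,H \right)} = 6 H + 6 \left(-1 + P\right)^{2}$ ($U{\left(P,H \right)} = - 3 \left(\left(-1 + P\right)^{2} + H\right) \left(-2\right) = - 3 \left(H + \left(-1 + P\right)^{2}\right) \left(-2\right) = - 3 \left(- 2 H - 2 \left(-1 + P\right)^{2}\right) = 6 H + 6 \left(-1 + P\right)^{2}$)
$\frac{1}{\left(U{\left(5,1 \right)} + r{\left(-1,W{\left(-4 \right)} \right)}\right)^{2} - 926} = \frac{1}{\left(\left(6 \cdot 1 + 6 \left(-1 + 5\right)^{2}\right) + \left(6 + 2 \left(-1\right)\right)\right)^{2} - 926} = \frac{1}{\left(\left(6 + 6 \cdot 4^{2}\right) + \left(6 - 2\right)\right)^{2} - 926} = \frac{1}{\left(\left(6 + 6 \cdot 16\right) + 4\right)^{2} - 926} = \frac{1}{\left(\left(6 + 96\right) + 4\right)^{2} - 926} = \frac{1}{\left(102 + 4\right)^{2} - 926} = \frac{1}{106^{2} - 926} = \frac{1}{11236 - 926} = \frac{1}{10310}$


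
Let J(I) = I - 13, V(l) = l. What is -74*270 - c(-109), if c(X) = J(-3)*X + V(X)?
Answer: -21615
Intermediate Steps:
J(I) = -13 + I
c(X) = -15*X (c(X) = (-13 - 3)*X + X = -16*X + X = -15*X)
-74*270 - c(-109) = -74*270 - (-15)*(-109) = -19980 - 1*1635 = -19980 - 1635 = -21615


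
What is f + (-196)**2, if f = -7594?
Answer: 30822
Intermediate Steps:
f + (-196)**2 = -7594 + (-196)**2 = -7594 + 38416 = 30822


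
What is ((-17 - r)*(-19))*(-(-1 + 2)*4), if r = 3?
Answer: -1520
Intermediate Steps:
((-17 - r)*(-19))*(-(-1 + 2)*4) = ((-17 - 1*3)*(-19))*(-(-1 + 2)*4) = ((-17 - 3)*(-19))*(-4) = (-20*(-19))*(-1*4) = 380*(-4) = -1520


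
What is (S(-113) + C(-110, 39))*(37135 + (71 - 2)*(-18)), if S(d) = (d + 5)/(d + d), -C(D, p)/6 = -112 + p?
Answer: 1778426364/113 ≈ 1.5738e+7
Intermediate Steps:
C(D, p) = 672 - 6*p (C(D, p) = -6*(-112 + p) = 672 - 6*p)
S(d) = (5 + d)/(2*d) (S(d) = (5 + d)/((2*d)) = (1/(2*d))*(5 + d) = (5 + d)/(2*d))
(S(-113) + C(-110, 39))*(37135 + (71 - 2)*(-18)) = ((½)*(5 - 113)/(-113) + (672 - 6*39))*(37135 + (71 - 2)*(-18)) = ((½)*(-1/113)*(-108) + (672 - 234))*(37135 + 69*(-18)) = (54/113 + 438)*(37135 - 1242) = (49548/113)*35893 = 1778426364/113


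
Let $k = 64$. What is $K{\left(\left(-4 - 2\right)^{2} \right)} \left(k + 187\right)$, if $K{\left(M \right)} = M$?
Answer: $9036$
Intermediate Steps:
$K{\left(\left(-4 - 2\right)^{2} \right)} \left(k + 187\right) = \left(-4 - 2\right)^{2} \left(64 + 187\right) = \left(-6\right)^{2} \cdot 251 = 36 \cdot 251 = 9036$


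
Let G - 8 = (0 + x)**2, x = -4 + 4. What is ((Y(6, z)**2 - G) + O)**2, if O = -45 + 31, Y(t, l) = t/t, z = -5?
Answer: 441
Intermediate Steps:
x = 0
Y(t, l) = 1
O = -14
G = 8 (G = 8 + (0 + 0)**2 = 8 + 0**2 = 8 + 0 = 8)
((Y(6, z)**2 - G) + O)**2 = ((1**2 - 1*8) - 14)**2 = ((1 - 8) - 14)**2 = (-7 - 14)**2 = (-21)**2 = 441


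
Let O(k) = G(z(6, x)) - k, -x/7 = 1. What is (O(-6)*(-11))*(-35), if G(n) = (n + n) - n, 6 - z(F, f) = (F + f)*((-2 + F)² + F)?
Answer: 13090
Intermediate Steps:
x = -7 (x = -7*1 = -7)
z(F, f) = 6 - (F + f)*(F + (-2 + F)²) (z(F, f) = 6 - (F + f)*((-2 + F)² + F) = 6 - (F + f)*(F + (-2 + F)²))
G(n) = n (G(n) = 2*n - n = n)
O(k) = 28 - k (O(k) = (6 - 1*6² - 1*6*(-7) - 1*6*(-2 + 6)² - 1*(-7)*(-2 + 6)²) - k = (6 - 1*36 + 42 - 1*6*4² - 1*(-7)*4²) - k = (6 - 36 + 42 - 1*6*16 - 1*(-7)*16) - k = (6 - 36 + 42 - 96 + 112) - k = 28 - k)
(O(-6)*(-11))*(-35) = ((28 - 1*(-6))*(-11))*(-35) = ((28 + 6)*(-11))*(-35) = (34*(-11))*(-35) = -374*(-35) = 13090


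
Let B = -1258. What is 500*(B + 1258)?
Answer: 0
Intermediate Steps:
500*(B + 1258) = 500*(-1258 + 1258) = 500*0 = 0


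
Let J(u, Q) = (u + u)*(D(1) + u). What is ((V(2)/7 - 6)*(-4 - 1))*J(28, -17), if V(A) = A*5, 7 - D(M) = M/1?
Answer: 43520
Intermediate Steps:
D(M) = 7 - M (D(M) = 7 - M/1 = 7 - M)
V(A) = 5*A
J(u, Q) = 2*u*(6 + u) (J(u, Q) = (u + u)*((7 - 1*1) + u) = (2*u)*((7 - 1) + u) = (2*u)*(6 + u) = 2*u*(6 + u))
((V(2)/7 - 6)*(-4 - 1))*J(28, -17) = (((5*2)/7 - 6)*(-4 - 1))*(2*28*(6 + 28)) = ((10*(1/7) - 6)*(-5))*(2*28*34) = ((10/7 - 6)*(-5))*1904 = -32/7*(-5)*1904 = (160/7)*1904 = 43520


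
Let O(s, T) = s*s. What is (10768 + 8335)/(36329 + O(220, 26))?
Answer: 19103/84729 ≈ 0.22546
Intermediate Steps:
O(s, T) = s²
(10768 + 8335)/(36329 + O(220, 26)) = (10768 + 8335)/(36329 + 220²) = 19103/(36329 + 48400) = 19103/84729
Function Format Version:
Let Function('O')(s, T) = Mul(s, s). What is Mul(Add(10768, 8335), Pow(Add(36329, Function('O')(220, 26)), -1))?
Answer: Rational(19103, 84729) ≈ 0.22546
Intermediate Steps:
Function('O')(s, T) = Pow(s, 2)
Mul(Add(10768, 8335), Pow(Add(36329, Function('O')(220, 26)), -1)) = Mul(Add(10768, 8335), Pow(Add(36329, Pow(220, 2)), -1)) = Mul(19103, Pow(Add(36329, 48400), -1)) = Mul(19103, Pow(84729, -1)) = Mul(19103, Rational(1, 84729)) = Rational(19103, 84729)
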